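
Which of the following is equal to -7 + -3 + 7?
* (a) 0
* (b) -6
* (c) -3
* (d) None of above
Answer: c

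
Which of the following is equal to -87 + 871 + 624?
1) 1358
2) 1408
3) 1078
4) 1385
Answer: 2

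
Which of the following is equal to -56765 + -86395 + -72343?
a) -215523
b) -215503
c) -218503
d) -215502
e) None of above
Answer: b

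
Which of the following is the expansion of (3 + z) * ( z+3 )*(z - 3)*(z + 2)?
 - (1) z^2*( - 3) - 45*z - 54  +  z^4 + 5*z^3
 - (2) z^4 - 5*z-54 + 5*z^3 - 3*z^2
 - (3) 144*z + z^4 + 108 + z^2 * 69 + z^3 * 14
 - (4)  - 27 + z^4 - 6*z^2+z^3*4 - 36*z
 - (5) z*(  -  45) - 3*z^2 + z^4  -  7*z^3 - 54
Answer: 1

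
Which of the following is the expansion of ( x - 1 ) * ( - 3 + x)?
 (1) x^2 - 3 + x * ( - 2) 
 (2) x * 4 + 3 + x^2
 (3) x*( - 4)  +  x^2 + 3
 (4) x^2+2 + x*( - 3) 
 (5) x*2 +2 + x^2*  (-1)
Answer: 3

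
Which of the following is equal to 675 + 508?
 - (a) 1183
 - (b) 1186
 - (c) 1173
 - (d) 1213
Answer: a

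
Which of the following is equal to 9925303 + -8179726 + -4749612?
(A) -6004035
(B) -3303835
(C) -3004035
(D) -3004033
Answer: C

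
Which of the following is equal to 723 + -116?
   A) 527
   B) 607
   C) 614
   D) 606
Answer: B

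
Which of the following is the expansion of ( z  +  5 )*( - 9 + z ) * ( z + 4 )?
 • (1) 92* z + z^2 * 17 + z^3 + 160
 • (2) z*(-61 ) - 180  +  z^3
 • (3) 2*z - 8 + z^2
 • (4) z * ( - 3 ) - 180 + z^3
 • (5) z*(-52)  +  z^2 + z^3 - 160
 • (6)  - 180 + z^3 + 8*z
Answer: 2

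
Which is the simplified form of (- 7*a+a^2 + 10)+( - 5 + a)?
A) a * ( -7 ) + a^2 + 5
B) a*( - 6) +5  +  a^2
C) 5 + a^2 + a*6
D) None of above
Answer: B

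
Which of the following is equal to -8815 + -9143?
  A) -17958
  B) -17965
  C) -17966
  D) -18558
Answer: A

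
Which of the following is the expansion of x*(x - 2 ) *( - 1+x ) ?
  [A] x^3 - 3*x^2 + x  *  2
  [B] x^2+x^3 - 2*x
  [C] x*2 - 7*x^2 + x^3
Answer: A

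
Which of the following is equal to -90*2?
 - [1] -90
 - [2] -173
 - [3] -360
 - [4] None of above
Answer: 4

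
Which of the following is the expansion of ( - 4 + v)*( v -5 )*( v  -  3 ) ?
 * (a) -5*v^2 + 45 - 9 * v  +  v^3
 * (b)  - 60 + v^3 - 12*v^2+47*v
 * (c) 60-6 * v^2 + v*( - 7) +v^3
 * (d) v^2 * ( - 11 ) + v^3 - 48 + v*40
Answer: b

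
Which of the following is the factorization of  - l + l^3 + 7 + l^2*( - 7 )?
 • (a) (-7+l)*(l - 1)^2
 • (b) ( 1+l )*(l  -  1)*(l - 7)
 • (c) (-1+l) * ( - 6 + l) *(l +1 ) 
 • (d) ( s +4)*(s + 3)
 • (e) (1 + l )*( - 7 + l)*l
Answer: b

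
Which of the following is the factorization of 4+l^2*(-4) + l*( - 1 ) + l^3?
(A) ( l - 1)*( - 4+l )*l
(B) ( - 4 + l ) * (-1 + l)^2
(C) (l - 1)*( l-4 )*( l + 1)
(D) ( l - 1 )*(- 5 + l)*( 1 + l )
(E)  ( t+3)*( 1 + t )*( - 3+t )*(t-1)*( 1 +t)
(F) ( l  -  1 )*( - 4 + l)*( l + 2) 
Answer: C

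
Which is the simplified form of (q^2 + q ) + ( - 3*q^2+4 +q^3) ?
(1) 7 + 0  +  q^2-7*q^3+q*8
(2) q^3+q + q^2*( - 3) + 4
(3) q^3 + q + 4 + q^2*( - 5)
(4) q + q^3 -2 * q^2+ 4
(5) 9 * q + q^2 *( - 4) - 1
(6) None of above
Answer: 4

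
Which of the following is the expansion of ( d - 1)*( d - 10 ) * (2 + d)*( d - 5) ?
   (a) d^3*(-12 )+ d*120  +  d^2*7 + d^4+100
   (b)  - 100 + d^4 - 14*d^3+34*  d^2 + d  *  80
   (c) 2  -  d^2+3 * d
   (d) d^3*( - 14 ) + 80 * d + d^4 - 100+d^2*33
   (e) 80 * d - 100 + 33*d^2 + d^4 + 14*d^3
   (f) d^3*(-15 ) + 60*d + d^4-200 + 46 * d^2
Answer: d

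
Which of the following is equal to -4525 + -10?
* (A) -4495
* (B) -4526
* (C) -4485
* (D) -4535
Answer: D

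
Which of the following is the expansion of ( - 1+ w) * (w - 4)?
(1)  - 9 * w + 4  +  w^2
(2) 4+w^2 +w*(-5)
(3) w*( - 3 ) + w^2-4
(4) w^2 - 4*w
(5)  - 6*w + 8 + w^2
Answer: 2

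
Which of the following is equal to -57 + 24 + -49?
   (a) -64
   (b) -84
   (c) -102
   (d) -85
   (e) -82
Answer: e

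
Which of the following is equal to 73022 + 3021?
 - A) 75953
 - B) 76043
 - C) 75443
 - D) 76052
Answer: B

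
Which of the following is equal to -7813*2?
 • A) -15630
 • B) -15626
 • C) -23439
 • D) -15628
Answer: B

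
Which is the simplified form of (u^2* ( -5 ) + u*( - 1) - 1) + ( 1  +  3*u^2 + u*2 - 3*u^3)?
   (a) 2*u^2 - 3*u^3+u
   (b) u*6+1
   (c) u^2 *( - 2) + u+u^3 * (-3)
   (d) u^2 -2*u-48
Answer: c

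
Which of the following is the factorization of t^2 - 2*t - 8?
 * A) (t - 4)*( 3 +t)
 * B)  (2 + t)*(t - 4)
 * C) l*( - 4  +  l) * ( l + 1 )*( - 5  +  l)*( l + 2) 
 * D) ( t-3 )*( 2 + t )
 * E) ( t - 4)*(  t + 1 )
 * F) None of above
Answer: B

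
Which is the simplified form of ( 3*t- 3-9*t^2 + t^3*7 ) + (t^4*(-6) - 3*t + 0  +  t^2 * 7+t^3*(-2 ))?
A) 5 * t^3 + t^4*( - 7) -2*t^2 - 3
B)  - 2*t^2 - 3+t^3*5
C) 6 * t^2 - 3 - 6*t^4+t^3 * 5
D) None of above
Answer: D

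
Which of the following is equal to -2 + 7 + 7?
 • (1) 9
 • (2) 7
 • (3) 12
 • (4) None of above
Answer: 3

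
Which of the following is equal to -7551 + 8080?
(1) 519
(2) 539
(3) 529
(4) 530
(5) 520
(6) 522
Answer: 3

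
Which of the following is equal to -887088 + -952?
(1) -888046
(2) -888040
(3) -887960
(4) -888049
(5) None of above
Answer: 2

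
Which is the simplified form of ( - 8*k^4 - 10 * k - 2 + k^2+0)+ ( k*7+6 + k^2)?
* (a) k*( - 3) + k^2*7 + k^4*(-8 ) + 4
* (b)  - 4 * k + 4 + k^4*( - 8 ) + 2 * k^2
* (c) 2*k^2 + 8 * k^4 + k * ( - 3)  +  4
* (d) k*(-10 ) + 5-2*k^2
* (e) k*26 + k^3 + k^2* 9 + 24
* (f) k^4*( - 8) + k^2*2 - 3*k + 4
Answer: f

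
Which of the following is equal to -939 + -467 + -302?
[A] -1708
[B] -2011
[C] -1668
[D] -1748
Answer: A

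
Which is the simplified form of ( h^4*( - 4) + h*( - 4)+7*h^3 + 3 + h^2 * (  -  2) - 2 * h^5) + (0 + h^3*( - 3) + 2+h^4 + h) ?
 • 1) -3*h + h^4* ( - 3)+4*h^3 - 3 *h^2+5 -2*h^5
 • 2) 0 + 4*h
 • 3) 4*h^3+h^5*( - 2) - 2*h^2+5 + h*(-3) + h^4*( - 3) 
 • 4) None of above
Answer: 3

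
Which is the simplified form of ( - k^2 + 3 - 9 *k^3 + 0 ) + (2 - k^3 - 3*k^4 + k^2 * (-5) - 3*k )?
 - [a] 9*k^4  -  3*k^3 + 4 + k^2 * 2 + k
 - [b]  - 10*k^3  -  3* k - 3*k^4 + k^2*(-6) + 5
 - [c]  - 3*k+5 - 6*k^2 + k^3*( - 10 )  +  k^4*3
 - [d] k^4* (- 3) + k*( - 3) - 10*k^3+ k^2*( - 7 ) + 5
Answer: b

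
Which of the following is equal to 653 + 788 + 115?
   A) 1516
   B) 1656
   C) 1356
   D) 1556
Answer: D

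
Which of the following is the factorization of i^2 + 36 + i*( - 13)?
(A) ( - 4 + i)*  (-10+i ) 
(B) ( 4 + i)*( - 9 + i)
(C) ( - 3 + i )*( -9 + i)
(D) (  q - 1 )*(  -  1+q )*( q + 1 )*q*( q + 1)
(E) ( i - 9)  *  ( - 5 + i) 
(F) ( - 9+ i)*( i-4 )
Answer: F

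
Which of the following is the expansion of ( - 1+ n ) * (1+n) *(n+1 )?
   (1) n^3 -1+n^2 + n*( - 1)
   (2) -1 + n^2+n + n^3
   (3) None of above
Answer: 1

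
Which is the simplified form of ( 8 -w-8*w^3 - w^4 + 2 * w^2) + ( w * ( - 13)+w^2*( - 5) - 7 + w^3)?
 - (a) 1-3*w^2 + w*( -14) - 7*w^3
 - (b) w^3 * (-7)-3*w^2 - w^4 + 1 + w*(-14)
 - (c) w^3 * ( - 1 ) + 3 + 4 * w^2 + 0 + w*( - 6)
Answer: b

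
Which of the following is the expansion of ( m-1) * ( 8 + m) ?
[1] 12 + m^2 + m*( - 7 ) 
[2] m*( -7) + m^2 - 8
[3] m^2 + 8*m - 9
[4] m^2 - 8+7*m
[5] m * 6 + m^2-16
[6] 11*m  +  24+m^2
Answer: 4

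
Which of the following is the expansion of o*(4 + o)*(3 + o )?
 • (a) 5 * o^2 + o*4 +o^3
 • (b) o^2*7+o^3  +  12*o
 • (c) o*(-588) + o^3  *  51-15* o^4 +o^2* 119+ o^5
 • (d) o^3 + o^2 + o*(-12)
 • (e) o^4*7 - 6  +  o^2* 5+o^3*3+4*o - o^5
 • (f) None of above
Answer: b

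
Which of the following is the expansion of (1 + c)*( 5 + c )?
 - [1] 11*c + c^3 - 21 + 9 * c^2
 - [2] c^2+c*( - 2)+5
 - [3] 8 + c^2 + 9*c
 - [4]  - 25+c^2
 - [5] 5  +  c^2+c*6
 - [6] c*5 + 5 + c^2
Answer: 5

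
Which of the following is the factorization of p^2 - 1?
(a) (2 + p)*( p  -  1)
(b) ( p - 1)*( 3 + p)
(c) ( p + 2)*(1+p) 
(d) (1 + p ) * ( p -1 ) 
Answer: d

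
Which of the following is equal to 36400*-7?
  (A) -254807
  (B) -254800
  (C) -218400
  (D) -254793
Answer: B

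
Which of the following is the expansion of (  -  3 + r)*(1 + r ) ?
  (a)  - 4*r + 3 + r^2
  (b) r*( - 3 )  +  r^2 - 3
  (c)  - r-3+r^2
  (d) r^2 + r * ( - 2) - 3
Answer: d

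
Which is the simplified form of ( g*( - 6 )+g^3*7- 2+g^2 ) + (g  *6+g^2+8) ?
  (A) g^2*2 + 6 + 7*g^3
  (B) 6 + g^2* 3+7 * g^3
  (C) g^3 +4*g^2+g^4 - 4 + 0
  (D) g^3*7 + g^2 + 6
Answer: A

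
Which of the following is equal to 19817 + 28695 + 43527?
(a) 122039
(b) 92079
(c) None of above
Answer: c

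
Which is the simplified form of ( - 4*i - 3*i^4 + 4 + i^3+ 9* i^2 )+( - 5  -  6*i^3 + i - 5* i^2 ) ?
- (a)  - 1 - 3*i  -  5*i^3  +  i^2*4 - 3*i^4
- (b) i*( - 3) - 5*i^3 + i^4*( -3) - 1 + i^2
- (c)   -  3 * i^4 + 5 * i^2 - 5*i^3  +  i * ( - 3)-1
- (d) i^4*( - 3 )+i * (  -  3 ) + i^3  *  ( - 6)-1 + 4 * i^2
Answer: a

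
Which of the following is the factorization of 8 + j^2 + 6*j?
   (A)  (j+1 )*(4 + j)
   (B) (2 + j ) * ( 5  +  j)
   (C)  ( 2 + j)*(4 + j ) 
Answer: C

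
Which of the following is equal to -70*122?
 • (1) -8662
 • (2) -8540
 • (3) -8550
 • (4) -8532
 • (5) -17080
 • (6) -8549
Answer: 2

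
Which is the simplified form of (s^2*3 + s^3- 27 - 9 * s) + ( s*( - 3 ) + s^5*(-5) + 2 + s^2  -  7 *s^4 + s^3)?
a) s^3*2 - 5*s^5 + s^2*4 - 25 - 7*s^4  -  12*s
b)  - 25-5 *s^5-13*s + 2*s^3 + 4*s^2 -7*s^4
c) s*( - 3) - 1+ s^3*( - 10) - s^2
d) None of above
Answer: a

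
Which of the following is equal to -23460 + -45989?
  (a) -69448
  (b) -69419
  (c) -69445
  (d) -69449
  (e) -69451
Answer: d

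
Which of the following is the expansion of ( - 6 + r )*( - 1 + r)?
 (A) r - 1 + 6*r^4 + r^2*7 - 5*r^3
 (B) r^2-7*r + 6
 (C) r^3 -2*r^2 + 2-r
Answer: B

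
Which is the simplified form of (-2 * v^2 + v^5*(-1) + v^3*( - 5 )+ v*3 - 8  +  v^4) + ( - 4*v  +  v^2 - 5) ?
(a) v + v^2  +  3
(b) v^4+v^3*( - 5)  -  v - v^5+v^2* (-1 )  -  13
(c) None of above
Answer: b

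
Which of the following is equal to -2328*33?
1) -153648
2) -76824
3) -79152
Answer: 2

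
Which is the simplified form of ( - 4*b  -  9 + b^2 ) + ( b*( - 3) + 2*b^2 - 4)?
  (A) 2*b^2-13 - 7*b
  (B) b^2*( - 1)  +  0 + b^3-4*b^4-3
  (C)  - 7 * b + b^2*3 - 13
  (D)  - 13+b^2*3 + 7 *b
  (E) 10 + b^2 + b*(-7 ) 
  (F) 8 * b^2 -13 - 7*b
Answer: C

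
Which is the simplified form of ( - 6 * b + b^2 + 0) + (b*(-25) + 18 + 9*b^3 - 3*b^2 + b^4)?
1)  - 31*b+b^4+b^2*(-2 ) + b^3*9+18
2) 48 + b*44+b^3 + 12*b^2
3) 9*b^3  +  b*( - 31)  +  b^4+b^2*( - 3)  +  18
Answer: 1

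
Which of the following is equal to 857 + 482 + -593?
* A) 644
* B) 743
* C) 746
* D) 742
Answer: C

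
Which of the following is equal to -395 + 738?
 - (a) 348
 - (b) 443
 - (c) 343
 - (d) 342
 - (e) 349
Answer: c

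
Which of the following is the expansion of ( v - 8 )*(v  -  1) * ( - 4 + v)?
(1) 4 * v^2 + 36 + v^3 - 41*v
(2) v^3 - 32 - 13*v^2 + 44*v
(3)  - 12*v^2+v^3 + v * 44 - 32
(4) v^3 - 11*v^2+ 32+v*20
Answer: 2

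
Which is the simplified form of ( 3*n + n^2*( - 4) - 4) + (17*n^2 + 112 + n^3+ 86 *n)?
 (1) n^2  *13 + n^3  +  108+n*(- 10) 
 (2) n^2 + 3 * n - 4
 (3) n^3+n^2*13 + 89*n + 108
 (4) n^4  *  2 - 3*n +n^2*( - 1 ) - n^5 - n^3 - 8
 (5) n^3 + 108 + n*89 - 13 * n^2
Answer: 3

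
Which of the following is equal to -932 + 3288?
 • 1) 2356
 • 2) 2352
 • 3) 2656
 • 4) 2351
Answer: 1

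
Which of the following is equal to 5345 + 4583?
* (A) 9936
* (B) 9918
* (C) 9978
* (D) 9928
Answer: D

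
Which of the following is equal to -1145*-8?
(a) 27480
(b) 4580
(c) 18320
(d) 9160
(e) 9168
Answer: d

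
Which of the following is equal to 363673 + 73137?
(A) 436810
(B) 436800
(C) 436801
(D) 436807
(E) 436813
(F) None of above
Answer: A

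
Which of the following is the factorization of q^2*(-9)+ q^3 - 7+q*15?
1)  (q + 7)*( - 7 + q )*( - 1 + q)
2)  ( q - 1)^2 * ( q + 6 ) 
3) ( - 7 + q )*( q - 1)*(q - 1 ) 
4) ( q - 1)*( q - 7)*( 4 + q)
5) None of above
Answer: 3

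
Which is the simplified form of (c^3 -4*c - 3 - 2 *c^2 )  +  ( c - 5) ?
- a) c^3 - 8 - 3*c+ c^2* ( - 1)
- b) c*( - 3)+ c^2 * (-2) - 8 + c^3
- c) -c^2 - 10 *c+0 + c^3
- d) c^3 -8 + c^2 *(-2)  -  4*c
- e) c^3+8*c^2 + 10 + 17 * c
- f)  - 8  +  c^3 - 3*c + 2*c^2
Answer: b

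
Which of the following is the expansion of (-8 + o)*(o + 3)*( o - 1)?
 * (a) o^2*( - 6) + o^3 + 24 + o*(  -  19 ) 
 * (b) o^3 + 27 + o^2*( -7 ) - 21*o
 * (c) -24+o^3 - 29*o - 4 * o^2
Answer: a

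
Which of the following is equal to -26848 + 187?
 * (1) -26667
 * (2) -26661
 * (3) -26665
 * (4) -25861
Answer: 2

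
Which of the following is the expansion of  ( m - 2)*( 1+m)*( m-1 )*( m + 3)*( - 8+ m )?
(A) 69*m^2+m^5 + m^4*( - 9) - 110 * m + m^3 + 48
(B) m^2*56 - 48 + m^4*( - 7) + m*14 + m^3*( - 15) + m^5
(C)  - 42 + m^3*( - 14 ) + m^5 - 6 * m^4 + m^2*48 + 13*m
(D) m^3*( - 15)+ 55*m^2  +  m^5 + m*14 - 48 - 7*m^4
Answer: D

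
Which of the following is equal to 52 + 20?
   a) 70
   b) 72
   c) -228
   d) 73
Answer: b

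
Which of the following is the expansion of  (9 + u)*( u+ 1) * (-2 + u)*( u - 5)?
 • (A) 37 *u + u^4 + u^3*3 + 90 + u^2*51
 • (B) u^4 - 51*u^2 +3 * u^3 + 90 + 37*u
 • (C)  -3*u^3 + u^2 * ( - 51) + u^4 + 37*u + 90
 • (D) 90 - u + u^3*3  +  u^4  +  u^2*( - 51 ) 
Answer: B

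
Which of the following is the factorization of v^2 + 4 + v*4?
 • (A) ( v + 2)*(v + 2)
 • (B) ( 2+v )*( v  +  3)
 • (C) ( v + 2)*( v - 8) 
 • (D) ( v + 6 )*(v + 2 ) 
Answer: A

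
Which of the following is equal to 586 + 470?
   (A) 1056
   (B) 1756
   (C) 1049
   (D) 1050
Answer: A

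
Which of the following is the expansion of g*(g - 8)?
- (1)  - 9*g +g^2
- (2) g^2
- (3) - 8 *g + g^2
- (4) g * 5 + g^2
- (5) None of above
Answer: 3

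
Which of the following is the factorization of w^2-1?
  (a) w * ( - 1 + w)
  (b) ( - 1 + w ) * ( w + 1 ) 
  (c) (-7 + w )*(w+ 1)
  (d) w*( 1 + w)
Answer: b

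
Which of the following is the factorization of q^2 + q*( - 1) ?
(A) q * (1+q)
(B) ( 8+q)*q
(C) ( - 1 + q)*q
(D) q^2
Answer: C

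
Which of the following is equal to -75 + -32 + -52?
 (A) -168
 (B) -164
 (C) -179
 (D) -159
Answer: D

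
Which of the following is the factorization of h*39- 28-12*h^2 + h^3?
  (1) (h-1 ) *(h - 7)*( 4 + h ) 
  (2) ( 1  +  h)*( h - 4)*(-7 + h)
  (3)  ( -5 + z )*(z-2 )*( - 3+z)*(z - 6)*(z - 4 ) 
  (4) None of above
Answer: 4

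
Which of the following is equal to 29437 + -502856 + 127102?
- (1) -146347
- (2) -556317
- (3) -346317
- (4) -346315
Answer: 3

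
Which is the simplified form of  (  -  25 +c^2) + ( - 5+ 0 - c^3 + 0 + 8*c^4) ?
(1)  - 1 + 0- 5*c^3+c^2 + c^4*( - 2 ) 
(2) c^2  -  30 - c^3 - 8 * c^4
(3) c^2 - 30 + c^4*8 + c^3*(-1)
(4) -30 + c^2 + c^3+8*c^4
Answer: 3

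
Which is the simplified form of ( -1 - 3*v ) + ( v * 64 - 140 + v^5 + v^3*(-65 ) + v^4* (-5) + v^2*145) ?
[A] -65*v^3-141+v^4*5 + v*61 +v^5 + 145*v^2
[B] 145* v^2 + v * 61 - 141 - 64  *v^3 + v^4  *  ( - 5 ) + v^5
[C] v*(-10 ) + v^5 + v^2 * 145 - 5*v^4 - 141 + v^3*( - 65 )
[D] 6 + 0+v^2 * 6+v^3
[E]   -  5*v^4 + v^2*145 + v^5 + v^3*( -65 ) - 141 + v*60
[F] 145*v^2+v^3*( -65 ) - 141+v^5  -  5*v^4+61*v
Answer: F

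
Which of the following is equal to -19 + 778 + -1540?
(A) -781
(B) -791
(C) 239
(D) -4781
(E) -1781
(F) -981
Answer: A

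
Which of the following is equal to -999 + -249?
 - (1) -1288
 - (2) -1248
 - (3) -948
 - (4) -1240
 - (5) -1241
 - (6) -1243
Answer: 2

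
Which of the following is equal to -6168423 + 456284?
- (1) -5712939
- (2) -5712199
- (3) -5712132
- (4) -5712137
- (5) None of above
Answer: 5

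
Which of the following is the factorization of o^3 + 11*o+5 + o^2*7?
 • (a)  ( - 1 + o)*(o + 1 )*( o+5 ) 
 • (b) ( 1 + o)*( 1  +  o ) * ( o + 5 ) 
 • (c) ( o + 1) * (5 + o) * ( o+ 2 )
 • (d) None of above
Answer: b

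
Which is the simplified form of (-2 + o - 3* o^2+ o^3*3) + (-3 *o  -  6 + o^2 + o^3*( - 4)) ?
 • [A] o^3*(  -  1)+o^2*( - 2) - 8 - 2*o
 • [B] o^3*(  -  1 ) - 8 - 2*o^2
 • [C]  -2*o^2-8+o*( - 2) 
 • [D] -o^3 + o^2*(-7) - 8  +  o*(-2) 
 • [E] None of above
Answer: A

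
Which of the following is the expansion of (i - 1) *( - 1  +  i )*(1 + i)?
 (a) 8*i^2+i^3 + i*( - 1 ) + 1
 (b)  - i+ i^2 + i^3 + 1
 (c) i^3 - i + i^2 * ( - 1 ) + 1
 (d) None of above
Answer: c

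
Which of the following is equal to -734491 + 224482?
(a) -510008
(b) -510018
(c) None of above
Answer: c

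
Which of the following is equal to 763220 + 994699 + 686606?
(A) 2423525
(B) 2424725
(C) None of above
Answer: C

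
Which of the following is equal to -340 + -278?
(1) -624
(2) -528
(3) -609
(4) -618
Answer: 4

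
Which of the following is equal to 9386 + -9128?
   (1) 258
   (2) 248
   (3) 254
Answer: 1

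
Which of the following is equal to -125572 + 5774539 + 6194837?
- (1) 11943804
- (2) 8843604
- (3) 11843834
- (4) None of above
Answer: 4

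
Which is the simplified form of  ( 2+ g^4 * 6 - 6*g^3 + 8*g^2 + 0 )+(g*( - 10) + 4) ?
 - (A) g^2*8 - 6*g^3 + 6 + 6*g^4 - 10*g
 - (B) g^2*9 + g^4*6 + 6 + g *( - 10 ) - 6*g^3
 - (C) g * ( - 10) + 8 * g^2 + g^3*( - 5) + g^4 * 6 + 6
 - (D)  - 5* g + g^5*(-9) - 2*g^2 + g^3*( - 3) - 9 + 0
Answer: A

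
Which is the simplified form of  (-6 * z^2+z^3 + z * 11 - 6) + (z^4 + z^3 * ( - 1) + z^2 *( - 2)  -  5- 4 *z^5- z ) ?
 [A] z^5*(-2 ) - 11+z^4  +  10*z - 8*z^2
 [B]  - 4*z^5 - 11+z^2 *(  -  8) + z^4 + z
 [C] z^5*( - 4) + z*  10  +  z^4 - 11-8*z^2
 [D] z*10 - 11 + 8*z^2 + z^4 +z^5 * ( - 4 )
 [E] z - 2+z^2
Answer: C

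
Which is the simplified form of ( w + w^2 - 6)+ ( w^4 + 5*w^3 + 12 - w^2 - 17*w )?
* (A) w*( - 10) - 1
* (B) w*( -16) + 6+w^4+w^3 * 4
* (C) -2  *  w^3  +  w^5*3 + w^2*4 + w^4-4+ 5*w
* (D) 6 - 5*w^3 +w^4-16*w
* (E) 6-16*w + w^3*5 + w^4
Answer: E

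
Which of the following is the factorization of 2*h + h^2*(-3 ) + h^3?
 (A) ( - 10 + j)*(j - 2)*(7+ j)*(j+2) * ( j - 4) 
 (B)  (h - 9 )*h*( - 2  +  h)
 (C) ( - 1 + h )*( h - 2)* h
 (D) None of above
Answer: C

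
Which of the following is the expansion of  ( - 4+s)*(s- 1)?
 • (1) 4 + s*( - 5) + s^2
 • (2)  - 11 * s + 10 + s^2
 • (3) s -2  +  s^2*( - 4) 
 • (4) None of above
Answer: 1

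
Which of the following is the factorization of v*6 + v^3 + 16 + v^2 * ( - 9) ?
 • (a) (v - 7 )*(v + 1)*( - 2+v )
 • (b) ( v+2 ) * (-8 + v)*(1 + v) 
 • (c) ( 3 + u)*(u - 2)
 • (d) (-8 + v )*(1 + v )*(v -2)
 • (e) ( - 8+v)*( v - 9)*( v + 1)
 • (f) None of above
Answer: d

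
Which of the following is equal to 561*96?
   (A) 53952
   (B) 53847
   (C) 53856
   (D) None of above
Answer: C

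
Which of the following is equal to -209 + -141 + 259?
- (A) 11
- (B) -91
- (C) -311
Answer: B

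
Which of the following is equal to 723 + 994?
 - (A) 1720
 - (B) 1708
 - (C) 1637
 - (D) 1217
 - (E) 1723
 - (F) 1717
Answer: F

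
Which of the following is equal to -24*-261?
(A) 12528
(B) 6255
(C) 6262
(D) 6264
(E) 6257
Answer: D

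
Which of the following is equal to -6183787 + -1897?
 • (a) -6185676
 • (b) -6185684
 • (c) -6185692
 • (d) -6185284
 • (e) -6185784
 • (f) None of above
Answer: b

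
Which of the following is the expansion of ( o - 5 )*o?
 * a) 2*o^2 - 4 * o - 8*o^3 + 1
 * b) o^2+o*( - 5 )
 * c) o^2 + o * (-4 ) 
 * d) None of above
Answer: b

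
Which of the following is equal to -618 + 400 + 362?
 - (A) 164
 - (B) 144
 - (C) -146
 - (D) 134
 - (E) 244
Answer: B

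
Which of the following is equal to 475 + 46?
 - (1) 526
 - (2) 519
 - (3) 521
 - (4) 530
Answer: 3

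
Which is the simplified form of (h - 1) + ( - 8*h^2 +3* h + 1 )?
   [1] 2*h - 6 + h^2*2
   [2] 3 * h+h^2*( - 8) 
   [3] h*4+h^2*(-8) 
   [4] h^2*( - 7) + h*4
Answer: 3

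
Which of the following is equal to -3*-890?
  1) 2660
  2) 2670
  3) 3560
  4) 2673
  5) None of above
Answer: 2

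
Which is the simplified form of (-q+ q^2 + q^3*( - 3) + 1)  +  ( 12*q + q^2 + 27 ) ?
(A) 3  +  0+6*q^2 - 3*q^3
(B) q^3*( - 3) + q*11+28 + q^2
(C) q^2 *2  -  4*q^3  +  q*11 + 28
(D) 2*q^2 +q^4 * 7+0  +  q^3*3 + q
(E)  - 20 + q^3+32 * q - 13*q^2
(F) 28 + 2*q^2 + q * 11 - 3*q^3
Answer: F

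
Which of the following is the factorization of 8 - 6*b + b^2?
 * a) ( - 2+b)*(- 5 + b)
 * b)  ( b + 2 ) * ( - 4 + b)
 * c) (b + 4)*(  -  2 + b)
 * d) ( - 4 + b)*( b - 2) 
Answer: d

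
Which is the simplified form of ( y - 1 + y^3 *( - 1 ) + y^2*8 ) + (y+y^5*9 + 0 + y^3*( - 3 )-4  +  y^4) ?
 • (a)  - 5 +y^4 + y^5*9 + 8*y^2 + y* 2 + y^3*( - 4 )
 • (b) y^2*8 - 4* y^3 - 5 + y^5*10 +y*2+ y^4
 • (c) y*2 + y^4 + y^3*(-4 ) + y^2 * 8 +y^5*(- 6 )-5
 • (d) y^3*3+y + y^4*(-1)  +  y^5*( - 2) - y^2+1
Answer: a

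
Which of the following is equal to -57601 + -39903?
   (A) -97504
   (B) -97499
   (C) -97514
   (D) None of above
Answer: A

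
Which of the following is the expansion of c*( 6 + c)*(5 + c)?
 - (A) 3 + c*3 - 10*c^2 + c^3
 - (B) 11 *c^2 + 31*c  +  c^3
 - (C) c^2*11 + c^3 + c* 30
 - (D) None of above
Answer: C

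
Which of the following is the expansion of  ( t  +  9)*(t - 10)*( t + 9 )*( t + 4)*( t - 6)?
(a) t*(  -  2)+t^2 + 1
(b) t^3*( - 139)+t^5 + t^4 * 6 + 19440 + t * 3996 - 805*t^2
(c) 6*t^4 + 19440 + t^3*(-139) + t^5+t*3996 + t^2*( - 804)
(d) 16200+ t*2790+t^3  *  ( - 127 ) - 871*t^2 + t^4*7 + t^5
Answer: c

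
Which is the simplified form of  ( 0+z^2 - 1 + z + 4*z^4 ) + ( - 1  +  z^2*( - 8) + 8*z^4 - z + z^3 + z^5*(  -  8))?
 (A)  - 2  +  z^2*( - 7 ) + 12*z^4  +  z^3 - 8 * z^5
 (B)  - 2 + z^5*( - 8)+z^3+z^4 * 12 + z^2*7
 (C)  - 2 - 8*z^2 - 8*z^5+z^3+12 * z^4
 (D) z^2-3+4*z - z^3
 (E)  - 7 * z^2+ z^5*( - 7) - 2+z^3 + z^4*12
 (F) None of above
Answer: A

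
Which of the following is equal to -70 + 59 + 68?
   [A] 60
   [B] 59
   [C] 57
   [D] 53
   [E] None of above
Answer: C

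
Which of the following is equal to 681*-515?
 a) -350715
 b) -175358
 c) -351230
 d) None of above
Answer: a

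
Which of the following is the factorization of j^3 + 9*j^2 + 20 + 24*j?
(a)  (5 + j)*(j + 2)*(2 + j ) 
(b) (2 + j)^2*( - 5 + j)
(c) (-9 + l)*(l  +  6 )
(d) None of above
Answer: a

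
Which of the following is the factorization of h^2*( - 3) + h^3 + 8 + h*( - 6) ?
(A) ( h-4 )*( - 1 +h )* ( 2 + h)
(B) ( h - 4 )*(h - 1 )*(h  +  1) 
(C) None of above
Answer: A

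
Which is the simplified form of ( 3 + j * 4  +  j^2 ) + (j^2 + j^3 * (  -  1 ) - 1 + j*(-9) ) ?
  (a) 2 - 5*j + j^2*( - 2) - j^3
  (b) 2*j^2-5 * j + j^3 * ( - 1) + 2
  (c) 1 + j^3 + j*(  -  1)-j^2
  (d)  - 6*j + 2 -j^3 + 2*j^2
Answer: b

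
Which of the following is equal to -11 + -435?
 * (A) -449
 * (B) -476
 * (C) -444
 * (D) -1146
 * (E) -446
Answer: E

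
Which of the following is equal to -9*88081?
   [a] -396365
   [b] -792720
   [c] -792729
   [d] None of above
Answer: c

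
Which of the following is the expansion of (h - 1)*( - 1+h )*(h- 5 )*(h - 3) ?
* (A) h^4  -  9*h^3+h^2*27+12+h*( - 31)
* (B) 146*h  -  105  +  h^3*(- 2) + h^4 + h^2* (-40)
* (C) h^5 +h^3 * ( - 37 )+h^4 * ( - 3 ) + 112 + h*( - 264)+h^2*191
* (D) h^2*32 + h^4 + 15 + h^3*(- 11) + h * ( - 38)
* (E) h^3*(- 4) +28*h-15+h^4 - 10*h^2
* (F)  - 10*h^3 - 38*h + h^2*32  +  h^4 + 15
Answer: F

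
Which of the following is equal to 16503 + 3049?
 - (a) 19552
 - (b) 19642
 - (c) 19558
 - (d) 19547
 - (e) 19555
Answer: a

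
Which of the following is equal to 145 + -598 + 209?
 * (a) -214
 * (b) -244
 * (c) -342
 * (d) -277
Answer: b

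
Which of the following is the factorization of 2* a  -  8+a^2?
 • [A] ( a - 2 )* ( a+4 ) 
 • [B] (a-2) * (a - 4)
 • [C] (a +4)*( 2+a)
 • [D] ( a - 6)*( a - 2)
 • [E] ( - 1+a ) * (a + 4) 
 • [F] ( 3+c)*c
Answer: A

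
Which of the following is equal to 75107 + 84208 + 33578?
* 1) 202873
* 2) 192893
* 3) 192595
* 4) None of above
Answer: 2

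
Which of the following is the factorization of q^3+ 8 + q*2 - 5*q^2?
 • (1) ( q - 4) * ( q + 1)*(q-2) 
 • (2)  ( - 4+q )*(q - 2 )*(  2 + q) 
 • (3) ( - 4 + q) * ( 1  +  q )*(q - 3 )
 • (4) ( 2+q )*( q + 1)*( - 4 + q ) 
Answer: 1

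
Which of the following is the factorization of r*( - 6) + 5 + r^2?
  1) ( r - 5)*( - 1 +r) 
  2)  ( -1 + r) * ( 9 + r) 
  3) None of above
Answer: 1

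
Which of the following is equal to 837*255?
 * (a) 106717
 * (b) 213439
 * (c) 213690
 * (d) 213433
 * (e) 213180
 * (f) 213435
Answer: f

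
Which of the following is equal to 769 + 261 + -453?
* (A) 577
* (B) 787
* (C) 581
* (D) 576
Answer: A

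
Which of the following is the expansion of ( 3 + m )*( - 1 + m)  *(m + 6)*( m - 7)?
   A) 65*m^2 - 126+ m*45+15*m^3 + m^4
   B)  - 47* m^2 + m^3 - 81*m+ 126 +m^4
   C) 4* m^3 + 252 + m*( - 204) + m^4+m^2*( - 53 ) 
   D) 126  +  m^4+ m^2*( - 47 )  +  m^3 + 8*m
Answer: B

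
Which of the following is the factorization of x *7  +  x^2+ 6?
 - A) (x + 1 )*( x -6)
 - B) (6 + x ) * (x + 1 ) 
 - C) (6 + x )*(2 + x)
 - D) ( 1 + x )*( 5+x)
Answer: B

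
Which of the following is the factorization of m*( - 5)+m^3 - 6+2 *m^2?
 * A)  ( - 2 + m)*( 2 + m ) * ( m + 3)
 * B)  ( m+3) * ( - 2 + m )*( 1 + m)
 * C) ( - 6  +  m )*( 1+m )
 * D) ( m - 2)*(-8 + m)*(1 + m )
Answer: B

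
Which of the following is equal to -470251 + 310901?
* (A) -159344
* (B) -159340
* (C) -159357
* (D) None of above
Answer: D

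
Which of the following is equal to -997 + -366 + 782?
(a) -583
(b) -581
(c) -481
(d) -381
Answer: b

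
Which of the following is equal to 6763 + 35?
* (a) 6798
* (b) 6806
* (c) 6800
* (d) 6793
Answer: a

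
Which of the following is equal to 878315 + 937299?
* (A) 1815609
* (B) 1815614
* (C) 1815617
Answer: B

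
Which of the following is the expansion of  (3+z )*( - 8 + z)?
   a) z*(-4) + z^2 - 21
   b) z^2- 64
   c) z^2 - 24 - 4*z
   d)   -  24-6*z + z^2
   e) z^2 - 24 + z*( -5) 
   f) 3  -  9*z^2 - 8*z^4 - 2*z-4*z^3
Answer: e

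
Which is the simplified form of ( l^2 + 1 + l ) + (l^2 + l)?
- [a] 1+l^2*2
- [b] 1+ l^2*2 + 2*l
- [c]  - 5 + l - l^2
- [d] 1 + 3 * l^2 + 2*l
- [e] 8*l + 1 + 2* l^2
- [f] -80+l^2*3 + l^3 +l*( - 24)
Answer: b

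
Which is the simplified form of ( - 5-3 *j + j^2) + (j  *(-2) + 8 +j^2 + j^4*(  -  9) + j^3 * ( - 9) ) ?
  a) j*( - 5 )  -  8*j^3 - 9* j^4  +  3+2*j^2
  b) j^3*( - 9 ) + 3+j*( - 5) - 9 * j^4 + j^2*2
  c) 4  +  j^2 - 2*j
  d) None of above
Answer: b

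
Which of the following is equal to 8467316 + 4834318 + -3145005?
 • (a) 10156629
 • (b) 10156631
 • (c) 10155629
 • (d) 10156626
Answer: a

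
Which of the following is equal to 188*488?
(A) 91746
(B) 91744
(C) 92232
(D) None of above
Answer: B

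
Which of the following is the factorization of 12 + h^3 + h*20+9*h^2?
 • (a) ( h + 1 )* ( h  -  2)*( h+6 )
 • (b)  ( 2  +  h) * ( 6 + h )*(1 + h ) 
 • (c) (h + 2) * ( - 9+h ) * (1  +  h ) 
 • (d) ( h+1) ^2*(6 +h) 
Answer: b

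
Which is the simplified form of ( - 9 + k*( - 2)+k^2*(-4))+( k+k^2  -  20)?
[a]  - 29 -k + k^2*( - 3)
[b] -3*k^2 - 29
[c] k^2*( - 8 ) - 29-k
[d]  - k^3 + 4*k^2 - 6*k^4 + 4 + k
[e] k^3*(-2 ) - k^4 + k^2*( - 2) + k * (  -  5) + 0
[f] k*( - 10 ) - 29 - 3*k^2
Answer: a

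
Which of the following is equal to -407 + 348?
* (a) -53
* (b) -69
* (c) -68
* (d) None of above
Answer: d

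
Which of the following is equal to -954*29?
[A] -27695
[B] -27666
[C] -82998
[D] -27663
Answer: B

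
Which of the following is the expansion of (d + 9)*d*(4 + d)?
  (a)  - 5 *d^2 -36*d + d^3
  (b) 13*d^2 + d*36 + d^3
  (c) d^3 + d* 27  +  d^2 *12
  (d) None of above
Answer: b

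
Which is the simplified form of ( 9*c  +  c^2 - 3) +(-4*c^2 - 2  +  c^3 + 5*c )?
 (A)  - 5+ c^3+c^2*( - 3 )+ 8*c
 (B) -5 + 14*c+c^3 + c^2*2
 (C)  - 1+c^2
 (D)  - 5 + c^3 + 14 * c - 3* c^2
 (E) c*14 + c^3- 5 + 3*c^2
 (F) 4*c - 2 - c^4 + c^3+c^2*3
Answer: D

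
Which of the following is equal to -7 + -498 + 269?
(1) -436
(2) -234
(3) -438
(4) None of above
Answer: 4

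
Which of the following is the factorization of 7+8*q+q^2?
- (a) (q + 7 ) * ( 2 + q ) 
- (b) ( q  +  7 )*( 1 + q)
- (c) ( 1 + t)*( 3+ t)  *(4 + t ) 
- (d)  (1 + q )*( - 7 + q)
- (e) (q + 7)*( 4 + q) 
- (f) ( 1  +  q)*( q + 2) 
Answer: b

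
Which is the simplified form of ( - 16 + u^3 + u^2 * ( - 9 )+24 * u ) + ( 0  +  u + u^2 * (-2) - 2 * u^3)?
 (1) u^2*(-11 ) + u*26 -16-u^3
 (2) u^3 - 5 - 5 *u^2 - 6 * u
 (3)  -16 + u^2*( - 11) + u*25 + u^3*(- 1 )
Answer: 3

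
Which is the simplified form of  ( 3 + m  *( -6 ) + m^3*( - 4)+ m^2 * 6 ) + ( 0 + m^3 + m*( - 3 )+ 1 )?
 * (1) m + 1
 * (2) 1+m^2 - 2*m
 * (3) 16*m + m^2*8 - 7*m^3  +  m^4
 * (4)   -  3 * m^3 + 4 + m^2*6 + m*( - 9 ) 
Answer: 4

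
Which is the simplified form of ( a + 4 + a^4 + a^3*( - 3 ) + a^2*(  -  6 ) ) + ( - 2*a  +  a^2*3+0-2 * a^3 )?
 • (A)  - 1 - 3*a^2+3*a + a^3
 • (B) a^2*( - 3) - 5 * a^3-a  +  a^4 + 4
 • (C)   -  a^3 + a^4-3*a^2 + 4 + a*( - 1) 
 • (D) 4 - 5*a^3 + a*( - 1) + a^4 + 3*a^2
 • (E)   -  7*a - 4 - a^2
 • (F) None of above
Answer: B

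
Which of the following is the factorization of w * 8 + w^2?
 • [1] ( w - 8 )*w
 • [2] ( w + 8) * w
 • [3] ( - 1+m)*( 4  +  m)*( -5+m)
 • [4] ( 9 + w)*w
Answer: 2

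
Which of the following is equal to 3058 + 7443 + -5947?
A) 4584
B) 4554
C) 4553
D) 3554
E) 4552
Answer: B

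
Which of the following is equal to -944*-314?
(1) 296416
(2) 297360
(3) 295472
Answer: 1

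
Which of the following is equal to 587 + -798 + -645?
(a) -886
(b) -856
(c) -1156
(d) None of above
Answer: b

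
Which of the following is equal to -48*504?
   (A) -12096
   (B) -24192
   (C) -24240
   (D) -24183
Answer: B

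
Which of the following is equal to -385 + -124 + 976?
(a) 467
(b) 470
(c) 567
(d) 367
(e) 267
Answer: a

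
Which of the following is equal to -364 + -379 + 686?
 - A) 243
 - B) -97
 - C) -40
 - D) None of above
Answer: D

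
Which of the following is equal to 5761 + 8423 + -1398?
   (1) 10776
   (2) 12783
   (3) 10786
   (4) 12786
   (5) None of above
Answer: 4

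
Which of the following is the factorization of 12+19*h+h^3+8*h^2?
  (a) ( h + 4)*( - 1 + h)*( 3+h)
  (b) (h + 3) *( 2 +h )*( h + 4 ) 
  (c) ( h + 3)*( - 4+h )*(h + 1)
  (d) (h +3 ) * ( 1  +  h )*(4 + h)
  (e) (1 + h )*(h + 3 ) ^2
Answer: d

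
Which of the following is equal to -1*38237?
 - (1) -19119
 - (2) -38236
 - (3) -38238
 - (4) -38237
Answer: 4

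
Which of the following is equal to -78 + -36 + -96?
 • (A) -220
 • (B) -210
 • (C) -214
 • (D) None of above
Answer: B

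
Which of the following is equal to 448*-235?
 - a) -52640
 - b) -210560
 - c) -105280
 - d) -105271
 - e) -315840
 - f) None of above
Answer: c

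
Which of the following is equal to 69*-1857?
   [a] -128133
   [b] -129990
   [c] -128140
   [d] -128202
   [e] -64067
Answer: a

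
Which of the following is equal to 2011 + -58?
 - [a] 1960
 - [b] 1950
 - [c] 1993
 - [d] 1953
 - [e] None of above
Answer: d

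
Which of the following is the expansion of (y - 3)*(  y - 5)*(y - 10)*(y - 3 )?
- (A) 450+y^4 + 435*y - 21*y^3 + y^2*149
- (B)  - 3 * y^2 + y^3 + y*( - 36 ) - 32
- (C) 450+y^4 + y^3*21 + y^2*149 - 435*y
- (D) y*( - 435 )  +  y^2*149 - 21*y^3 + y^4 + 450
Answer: D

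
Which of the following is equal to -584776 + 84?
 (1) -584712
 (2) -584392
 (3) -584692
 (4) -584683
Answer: 3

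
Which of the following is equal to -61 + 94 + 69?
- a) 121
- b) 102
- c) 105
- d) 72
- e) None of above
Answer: b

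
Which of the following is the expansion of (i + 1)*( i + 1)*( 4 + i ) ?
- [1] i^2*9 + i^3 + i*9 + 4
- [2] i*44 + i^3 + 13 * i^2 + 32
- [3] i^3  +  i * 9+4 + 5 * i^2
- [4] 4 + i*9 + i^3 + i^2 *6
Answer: 4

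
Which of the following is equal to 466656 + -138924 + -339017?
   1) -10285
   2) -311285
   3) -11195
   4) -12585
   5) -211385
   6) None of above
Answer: 6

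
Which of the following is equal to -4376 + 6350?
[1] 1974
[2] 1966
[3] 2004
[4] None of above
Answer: 1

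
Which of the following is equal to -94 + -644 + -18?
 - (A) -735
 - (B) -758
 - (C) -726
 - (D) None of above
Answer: D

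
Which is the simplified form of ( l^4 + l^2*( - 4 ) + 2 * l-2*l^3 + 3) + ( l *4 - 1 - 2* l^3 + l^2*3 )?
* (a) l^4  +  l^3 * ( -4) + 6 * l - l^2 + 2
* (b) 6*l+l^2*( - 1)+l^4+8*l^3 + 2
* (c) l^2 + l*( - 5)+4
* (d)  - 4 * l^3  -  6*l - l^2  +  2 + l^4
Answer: a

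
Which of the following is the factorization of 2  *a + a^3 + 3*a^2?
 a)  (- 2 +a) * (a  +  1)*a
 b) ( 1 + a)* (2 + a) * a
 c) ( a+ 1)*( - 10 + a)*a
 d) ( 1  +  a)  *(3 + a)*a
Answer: b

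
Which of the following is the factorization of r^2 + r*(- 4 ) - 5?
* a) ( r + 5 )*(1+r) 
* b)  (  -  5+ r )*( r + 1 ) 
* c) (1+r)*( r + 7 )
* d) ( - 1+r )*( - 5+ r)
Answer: b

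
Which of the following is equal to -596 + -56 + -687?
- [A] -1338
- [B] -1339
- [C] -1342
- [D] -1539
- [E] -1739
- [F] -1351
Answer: B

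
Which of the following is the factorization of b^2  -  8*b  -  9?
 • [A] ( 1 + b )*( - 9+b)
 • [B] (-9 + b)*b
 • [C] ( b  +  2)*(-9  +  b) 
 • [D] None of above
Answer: A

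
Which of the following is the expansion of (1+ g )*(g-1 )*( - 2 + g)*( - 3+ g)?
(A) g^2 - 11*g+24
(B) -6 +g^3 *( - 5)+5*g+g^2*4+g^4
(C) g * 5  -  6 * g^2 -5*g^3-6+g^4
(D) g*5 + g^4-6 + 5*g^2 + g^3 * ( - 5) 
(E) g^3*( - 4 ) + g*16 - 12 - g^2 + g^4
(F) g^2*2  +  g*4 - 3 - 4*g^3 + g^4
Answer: D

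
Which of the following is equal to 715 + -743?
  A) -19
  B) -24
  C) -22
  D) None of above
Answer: D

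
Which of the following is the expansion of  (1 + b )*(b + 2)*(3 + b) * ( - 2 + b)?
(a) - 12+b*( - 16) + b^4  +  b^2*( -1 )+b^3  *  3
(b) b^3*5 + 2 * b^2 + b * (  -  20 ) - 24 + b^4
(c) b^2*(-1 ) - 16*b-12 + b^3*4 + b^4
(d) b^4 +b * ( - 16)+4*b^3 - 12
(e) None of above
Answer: c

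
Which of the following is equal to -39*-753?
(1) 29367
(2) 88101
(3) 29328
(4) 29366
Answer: 1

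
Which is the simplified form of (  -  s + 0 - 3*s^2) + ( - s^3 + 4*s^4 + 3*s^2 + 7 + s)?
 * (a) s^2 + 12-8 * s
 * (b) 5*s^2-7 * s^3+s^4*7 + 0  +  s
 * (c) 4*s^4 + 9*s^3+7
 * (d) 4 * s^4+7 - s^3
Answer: d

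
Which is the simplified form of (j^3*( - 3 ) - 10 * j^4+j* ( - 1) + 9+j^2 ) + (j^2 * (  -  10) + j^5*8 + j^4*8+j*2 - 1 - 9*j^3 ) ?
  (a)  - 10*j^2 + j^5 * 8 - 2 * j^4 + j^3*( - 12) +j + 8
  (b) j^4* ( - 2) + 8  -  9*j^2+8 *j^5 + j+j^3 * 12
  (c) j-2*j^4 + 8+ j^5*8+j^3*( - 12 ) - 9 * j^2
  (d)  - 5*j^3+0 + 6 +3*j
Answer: c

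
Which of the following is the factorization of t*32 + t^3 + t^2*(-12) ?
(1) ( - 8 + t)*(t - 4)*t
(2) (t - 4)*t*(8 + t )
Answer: 1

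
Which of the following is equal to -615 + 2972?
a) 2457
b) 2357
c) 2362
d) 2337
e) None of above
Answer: b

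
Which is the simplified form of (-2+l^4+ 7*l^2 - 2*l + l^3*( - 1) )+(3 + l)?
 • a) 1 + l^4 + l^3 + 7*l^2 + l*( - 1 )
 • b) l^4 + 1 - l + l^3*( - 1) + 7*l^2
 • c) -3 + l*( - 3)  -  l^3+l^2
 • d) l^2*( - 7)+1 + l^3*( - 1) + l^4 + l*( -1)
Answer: b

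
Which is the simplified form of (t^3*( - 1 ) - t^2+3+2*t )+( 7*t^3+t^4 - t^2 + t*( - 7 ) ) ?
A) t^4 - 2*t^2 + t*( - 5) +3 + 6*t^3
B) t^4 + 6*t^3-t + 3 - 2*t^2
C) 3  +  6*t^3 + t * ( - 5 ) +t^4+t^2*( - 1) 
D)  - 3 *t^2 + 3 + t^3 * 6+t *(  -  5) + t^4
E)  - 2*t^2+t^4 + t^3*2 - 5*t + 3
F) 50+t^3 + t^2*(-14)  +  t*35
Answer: A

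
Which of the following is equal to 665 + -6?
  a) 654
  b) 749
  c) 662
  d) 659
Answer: d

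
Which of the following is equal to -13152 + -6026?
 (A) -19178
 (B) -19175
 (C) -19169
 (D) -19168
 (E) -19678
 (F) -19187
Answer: A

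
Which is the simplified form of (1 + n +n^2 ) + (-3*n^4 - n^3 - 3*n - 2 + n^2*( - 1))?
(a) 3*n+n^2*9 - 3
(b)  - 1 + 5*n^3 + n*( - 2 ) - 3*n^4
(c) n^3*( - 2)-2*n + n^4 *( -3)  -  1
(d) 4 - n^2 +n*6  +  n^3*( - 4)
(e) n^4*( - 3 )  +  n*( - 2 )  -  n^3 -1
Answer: e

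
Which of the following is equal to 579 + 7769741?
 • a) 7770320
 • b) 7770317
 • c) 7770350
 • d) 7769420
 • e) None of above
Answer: a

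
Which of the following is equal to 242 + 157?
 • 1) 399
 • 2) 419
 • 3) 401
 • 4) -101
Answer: 1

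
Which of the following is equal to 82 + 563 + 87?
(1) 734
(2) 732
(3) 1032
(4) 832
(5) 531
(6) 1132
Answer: 2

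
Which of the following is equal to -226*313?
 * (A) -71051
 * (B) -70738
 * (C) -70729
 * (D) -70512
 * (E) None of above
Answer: B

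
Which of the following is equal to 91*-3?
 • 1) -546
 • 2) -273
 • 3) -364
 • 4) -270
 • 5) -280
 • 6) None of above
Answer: 2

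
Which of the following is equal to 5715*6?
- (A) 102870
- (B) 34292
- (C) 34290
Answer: C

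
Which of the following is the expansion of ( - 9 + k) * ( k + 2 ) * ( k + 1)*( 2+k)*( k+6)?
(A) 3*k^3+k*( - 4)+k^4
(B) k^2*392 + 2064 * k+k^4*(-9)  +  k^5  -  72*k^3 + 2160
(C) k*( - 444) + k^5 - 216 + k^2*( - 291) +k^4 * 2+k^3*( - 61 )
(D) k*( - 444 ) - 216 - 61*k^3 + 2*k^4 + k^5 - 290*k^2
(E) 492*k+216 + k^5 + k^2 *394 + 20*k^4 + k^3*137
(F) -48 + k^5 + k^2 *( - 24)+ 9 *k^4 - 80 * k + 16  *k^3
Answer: D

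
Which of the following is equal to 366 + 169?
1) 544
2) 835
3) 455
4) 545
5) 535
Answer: 5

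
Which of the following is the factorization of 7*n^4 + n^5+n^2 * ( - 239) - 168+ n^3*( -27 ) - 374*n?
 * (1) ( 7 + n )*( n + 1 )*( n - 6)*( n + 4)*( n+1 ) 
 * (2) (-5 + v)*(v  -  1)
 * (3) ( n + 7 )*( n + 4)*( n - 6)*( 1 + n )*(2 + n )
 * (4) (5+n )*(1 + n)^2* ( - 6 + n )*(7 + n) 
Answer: 1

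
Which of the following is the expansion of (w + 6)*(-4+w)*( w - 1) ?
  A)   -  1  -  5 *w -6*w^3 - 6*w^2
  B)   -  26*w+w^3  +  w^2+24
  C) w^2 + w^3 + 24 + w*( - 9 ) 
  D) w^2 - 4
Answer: B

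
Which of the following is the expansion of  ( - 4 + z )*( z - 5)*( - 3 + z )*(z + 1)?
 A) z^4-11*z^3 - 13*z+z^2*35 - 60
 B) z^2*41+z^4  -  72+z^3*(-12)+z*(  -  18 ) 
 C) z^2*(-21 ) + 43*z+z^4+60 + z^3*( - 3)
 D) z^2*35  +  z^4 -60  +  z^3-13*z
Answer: A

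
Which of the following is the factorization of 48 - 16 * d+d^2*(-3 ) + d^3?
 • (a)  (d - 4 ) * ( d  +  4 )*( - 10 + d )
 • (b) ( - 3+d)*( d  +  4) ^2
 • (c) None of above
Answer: c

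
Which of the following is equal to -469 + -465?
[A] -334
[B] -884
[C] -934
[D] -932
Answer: C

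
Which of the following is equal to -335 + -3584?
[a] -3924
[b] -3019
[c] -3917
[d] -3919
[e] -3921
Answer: d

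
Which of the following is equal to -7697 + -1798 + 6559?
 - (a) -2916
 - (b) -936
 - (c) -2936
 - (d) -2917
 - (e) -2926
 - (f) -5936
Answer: c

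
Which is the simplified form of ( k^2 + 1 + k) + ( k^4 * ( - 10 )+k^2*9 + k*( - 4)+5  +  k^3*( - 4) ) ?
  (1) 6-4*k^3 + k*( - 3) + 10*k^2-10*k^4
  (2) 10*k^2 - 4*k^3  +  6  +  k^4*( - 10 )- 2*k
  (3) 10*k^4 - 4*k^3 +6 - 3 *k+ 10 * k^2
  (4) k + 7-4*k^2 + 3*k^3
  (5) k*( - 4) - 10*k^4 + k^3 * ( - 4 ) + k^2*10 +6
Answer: 1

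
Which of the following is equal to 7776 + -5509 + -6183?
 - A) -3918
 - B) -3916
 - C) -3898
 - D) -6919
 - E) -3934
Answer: B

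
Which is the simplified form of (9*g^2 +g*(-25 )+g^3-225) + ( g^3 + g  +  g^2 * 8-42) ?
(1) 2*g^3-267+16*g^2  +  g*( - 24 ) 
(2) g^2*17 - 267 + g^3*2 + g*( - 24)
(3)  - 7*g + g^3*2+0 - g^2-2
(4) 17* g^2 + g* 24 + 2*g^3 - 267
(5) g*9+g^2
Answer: 2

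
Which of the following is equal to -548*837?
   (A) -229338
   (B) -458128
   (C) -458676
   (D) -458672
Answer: C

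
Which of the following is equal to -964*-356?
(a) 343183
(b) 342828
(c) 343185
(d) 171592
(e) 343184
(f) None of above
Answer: e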